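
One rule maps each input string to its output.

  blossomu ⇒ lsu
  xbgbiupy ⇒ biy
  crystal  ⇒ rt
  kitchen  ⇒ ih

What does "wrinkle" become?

The rule is to keep one character in every 3, starting at position 2 (positions 2nd, 5th, 8th, ...).
On "wrinkle" that produces "rk".

rk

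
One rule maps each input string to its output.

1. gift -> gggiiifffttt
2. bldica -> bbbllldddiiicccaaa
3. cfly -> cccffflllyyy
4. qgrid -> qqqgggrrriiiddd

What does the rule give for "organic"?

ooorrrgggaaannniiiccc

The pattern: repeat every character 3 times.
"organic" → "ooorrrgggaaannniiiccc".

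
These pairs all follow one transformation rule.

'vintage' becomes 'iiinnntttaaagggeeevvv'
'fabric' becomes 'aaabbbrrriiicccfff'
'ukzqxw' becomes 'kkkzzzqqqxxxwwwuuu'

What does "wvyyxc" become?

vvvyyyyyyxxxcccwww

The rule is to move the first character to the end, then repeat every character 3 times.
On "wvyyxc": the first step gives "vyyxcw", and the second then gives "vvvyyyyyyxxxcccwww".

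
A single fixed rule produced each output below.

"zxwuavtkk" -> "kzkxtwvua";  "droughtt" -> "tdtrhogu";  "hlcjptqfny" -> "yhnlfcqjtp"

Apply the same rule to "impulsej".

In each case the input is transformed by: take characters alternately from the front and the back (1st, last, 2nd, 2nd-last, ...), then swap each adjacent pair of characters (1↔2, 3↔4, ...).
Working it through for "impulsej": intermediate "ijmepsul", final "jiemsplu".
(Check on "zxwuavtkk": → "zkxkwtuva" → "kzkxtwvua" ✓)

jiemsplu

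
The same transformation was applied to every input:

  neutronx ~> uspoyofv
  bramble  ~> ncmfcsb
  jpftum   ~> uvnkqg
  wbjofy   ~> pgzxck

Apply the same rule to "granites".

ojufthsb

Rule — shift every letter 1 place forward in the alphabet (wrapping around), then move the first 3 characters to the end (rotate left by 3).
On "granites" that produces "ojufthsb".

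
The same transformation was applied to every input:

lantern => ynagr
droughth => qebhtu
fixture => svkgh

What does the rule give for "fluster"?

The transformation: delete the last 2 characters, then shift every letter 13 places forward in the alphabet (wrapping around) — i.e. ROT13.
Applying that to "fluster" gives "syhfg".

syhfg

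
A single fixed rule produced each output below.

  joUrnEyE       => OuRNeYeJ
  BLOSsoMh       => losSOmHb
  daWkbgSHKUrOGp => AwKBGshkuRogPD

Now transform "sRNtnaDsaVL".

rnTNAdSAvlS

Each output is the input with this applied: move the first character to the end, then flip the case of every letter.
"sRNtnaDsaVL" → "RNtnaDsaVLs" → "rnTNAdSAvlS".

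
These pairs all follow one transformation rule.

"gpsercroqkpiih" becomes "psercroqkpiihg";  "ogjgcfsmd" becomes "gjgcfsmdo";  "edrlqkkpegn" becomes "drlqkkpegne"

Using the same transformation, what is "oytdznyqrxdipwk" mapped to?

ytdznyqrxdipwko

Looking at the pairs, the operation is to move the first character to the end.
Doing the same to "oytdznyqrxdipwk": "ytdznyqrxdipwko".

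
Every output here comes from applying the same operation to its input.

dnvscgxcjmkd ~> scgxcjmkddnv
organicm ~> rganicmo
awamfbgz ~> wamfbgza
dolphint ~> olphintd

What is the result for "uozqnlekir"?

zqnlekiruo

The pattern: swap the front and back halves of the string, then move the last 3 characters to the front (rotate right by 3).
Applying both steps to "uozqnlekir": "lekiruozqn", then "zqnlekiruo".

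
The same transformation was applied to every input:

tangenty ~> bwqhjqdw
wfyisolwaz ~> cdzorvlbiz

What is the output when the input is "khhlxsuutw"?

Rule — shift every letter 3 places forward in the alphabet (wrapping around), then reverse the string.
So "khhlxsuutw" becomes "zwxxvaokkn".

zwxxvaokkn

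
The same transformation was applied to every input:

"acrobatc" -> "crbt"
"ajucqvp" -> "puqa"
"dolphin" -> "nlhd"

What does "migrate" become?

Looking at the pairs, the operation is to swap the first and last characters, then keep every other character starting from the first (positions 1st, 3rd, 5th, ...).
For "migrate", step one produces "eigratm"; step two turns that into "egam".

egam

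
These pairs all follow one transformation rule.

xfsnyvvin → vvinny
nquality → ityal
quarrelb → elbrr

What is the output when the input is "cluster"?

The transformation: delete the first 3 characters, then move the first 2 characters to the end (rotate left by 2).
"cluster" → "ster" → "erst".

erst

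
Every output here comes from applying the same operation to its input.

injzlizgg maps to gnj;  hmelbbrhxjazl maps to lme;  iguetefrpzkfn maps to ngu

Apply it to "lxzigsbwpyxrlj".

jxz

Looking at the pairs, the operation is to swap the first and last characters, then keep only the first 3 characters.
For "lxzigsbwpyxrlj", step one produces "jxzigsbwpyxrll"; step two turns that into "jxz".
(Check on "iguetefrpzkfn": → "nguetefrpzkfi" → "ngu" ✓)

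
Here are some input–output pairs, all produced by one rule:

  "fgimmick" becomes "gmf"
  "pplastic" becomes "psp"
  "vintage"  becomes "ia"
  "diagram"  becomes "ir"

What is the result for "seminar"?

The transformation: swap the first and last characters, then keep one character in every 3, starting at position 2 (positions 2nd, 5th, 8th, ...).
Starting from "seminar": after the first operation, "reminas"; after the second, "en".

en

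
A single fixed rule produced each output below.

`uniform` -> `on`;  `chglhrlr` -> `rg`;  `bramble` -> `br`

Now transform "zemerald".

Each output is the input with this applied: reverse the string, then keep one character in every 3, starting at position 3 (positions 3rd, 6th, 9th, ...).
Starting from "zemerald": after the first operation, "dlaremez"; after the second, "am".

am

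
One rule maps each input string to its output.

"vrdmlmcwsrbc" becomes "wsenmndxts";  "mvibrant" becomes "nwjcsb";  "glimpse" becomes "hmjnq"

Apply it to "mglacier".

The rule is to delete the last 2 characters, then shift every letter 1 place forward in the alphabet (wrapping around).
"mglacier" → "mglaci" → "nhmbdj".

nhmbdj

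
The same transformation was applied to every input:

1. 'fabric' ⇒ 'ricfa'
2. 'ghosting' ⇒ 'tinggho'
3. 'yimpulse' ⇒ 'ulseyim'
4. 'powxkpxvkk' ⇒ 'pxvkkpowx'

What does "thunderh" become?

The transformation: swap the front and back halves of the string, then delete the last character.
On "thunderh": the first step gives "derhthun", and the second then gives "derhthu".

derhthu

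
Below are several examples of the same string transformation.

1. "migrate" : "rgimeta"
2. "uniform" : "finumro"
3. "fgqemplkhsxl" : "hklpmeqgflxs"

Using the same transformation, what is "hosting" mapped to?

In each case the input is transformed by: reverse the string, then move the first 3 characters to the end (rotate left by 3).
Starting from "hosting": after the first operation, "gnitsoh"; after the second, "tsohgni".

tsohgni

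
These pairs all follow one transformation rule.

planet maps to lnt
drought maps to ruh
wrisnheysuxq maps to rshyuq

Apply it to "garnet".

ant

The rule is to keep every other character starting from the second (positions 2nd, 4th, 6th, ...).
So "garnet" becomes "ant".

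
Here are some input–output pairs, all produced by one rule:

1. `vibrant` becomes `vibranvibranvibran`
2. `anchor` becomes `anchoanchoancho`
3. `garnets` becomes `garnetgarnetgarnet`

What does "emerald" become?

emeralemeralemeral

Rule — delete the last character, then write the whole string 3 times in a row.
"emerald" → "emeral" → "emeralemeralemeral".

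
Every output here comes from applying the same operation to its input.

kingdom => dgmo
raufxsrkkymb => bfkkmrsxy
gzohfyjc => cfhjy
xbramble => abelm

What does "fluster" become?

Looking at the pairs, the operation is to delete the first 3 characters, then sort the characters into alphabetical order.
On "fluster": the first step gives "ster", and the second then gives "erst".

erst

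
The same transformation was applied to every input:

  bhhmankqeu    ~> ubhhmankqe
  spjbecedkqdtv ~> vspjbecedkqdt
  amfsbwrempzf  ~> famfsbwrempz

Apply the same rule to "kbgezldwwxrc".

ckbgezldwwxr

The transformation: move the last character to the front.
Applying that to "kbgezldwwxrc" gives "ckbgezldwwxr".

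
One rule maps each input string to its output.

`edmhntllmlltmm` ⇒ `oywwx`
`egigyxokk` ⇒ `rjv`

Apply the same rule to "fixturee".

tfp

Each output is the input with this applied: keep one character in every 3, starting at position 2 (positions 2nd, 5th, 8th, ...), then shift every letter 11 places forward in the alphabet (wrapping around).
Applying that to "fixturee" gives "tfp".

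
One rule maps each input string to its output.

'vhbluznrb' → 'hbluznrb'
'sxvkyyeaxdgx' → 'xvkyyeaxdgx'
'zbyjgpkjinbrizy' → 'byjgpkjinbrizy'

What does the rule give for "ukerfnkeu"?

kerfnkeu

The transformation: delete the first character.
Doing the same to "ukerfnkeu": "kerfnkeu".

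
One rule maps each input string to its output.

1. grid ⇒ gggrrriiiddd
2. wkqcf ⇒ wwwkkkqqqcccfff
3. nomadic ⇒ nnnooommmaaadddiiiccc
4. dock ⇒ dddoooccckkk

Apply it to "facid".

What's happening: repeat every character 3 times.
Doing the same to "facid": "fffaaaccciiiddd".

fffaaaccciiiddd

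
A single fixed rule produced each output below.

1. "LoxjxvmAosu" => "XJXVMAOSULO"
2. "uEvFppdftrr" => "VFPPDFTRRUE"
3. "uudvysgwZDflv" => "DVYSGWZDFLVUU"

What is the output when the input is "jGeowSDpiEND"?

EOWSDPIENDJG

In each case the input is transformed by: move the first 2 characters to the end (rotate left by 2), then convert every letter to uppercase.
"jGeowSDpiEND" → "eowSDpiENDjG" → "EOWSDPIENDJG".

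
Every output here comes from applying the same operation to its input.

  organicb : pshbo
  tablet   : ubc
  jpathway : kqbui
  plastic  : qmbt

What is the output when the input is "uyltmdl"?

Looking at the pairs, the operation is to shift every letter 1 place forward in the alphabet (wrapping around), then delete the last 3 characters.
For "uyltmdl", step one produces "vzmunem"; step two turns that into "vzmu".

vzmu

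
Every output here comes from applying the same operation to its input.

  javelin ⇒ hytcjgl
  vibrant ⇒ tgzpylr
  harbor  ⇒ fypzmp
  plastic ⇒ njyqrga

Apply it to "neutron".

lcsrpml

In each case the input is transformed by: shift every letter 2 places backward in the alphabet (wrapping around).
On "neutron" that produces "lcsrpml".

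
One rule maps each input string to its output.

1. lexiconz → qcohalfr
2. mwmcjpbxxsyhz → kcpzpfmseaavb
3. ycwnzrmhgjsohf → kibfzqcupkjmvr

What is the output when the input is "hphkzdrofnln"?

oqkskncguriq

The transformation: shift every letter 3 places forward in the alphabet (wrapping around), then move the last 2 characters to the front (rotate right by 2).
Applying both steps to "hphkzdrofnln": "kskncguriqoq", then "oqkskncguriq".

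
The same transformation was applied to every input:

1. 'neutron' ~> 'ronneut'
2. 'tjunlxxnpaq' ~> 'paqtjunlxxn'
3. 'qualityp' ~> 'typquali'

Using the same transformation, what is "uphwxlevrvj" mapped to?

rvjuphwxlev

Looking at the pairs, the operation is to move the last 3 characters to the front (rotate right by 3).
For "uphwxlevrvj" the result is "rvjuphwxlev".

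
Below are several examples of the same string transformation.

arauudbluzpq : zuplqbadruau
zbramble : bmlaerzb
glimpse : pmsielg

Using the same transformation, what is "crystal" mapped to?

tsaylrc

In each case the input is transformed by: move the last 3 characters to the front (rotate right by 3), then take characters alternately from the front and the back (1st, last, 2nd, 2nd-last, ...).
"crystal" → "talcrys" → "tsaylrc".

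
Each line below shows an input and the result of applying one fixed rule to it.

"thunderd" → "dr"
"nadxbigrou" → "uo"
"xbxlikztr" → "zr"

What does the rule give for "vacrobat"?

What's happening: swap each adjacent pair of characters (1↔2, 3↔4, ...), then keep only the last 2 characters.
On "vacrobat": the first step gives "avrcbota", and the second then gives "ta".

ta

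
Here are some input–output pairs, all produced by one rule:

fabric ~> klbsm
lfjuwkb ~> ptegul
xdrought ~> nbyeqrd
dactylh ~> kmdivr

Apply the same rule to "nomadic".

ywknsm

Rule — shift every letter 10 places forward in the alphabet (wrapping around), then delete the first character.
On "nomadic": the first step gives "xywknsm", and the second then gives "ywknsm".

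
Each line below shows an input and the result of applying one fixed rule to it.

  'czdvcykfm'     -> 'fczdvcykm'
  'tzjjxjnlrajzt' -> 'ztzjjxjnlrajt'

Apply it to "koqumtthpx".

The rule is to move the last character to the front, then swap the first and last characters.
"koqumtthpx" → "xkoqumtthp" → "pkoqumtthx".

pkoqumtthx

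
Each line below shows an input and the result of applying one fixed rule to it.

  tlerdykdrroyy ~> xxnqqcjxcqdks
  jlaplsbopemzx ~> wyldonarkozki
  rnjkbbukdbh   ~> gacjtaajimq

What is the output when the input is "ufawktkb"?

The rule is to shift every letter 1 place backward in the alphabet (wrapping around), then reverse the string.
For "ufawktkb", step one produces "tezvjsja"; step two turns that into "ajsjvzet".
(Check on "tlerdykdrroyy": → "skdqcxjcqqnxx" → "xxnqqcjxcqdks" ✓)

ajsjvzet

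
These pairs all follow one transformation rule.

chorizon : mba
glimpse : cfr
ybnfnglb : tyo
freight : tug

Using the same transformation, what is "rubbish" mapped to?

vfu

What's happening: shift every letter 13 places forward in the alphabet (wrapping around) — i.e. ROT13, then keep only the last 3 characters.
Doing the same to "rubbish": "vfu".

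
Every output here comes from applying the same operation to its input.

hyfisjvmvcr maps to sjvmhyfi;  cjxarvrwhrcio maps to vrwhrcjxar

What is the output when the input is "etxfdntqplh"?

The transformation: delete the last 3 characters, then swap the front and back halves of the string.
For "etxfdntqplh", step one produces "etxfdntq"; step two turns that into "dntqetxf".

dntqetxf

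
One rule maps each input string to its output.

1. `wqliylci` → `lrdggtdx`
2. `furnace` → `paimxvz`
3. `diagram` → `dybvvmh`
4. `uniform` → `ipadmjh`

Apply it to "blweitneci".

Looking at the pairs, the operation is to shift every letter 5 places backward in the alphabet (wrapping around), then swap each adjacent pair of characters (1↔2, 3↔4, ...).
Doing the same to "blweitneci": "gwzrodzidx".
(Check on "uniform": → "pidajmh" → "ipadmjh" ✓)

gwzrodzidx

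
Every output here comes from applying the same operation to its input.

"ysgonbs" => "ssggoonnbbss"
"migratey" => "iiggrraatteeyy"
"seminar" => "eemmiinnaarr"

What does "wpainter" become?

ppaaiinntteerr

The transformation: delete the first character, then double every character.
On "wpainter": the first step gives "painter", and the second then gives "ppaaiinntteerr".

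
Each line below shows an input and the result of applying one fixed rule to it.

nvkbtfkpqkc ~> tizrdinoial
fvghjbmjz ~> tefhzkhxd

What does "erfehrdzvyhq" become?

pdcfpbxtwfoc

The pattern: move the first character to the end, then shift every letter 2 places backward in the alphabet (wrapping around).
On "erfehrdzvyhq": the first step gives "rfehrdzvyhqe", and the second then gives "pdcfpbxtwfoc".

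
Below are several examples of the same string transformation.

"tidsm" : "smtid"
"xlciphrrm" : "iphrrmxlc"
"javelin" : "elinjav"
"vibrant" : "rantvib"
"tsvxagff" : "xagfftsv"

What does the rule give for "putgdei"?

The rule is to move the first 3 characters to the end (rotate left by 3).
"putgdei" → "gdeiput".

gdeiput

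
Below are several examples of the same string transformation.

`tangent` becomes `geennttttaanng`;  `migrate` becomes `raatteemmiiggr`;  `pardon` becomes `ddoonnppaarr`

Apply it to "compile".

piilleeccoommp

In each case the input is transformed by: double every character, then swap the front and back halves of the string.
For "compile", step one produces "ccoommppiillee"; step two turns that into "piilleeccoommp".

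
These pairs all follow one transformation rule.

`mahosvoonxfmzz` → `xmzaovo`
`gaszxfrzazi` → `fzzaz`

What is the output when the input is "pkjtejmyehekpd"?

hkdktjy

What's happening: keep every other character starting from the second (positions 2nd, 4th, 6th, ...), then move the last 3 characters to the front (rotate right by 3).
Working it through for "pkjtejmyehekpd": intermediate "ktjyhkd", final "hkdktjy".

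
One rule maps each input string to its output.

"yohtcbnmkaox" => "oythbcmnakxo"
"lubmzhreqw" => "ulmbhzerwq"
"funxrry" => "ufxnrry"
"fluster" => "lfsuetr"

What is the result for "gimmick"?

igmmcik

Looking at the pairs, the operation is to swap each adjacent pair of characters (1↔2, 3↔4, ...).
So "gimmick" becomes "igmmcik".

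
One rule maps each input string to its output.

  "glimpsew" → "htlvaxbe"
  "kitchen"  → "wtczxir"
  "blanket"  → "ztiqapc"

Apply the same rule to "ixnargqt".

vfixmcpg

Each output is the input with this applied: move the last 3 characters to the front (rotate right by 3), then shift every letter 11 places backward in the alphabet (wrapping around).
Applying both steps to "ixnargqt": "gqtixnar", then "vfixmcpg".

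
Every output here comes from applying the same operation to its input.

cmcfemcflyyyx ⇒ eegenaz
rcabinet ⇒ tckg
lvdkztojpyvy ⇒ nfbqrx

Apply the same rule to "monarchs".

Each output is the input with this applied: keep every other character starting from the first (positions 1st, 3rd, 5th, ...), then shift every letter 2 places forward in the alphabet (wrapping around).
For "monarchs", step one produces "mnrh"; step two turns that into "optj".

optj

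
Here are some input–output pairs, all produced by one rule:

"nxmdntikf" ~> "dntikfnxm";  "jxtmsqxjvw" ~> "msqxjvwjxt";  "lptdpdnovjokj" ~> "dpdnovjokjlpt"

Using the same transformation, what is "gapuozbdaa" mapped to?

The transformation: move the first 3 characters to the end (rotate left by 3).
"gapuozbdaa" → "uozbdaagap".

uozbdaagap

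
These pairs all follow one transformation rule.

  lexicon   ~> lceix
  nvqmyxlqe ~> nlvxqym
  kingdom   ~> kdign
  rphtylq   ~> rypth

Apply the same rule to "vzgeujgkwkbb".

vkzwgkeguj

Looking at the pairs, the operation is to delete the last 2 characters, then take characters alternately from the front and the back (1st, last, 2nd, 2nd-last, ...).
Applying both steps to "vzgeujgkwkbb": "vzgeujgkwk", then "vkzwgkeguj".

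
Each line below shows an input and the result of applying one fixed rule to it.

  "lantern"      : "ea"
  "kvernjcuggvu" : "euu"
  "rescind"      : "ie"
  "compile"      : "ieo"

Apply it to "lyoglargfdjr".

oa

Rule — move the first 2 characters to the end (rotate left by 2), then keep only the vowels.
Applying that to "lyoglargfdjr" gives "oa".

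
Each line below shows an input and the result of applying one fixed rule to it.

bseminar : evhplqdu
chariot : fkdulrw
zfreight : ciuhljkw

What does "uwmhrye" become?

The pattern: shift every letter 3 places forward in the alphabet (wrapping around).
Doing the same to "uwmhrye": "xzpkubh".

xzpkubh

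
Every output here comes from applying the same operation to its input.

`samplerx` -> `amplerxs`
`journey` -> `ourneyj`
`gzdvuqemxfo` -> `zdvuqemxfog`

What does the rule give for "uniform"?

Looking at the pairs, the operation is to move the first character to the end.
Applying that to "uniform" gives "niformu".

niformu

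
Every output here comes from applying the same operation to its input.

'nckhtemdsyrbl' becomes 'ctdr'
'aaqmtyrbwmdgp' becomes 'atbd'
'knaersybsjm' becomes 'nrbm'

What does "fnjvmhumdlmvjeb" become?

nmmme

The rule is to keep one character in every 3, starting at position 2 (positions 2nd, 5th, 8th, ...).
Applying that to "fnjvmhumdlmvjeb" gives "nmmme".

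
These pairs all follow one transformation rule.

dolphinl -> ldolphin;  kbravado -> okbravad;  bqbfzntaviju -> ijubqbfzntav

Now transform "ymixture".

eymixtur

The pattern: swap the front and back halves of the string, then move the first 3 characters to the end (rotate left by 3).
On "ymixture": the first step gives "tureymix", and the second then gives "eymixtur".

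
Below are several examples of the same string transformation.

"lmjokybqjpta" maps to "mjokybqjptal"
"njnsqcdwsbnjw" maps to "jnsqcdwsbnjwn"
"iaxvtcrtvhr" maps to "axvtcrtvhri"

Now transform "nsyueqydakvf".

The rule is to move the first character to the end.
"nsyueqydakvf" → "syueqydakvfn".

syueqydakvfn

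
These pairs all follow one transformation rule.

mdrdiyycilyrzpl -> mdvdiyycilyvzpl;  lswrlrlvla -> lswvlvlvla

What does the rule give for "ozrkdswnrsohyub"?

The pattern: replace every "r" with "v".
"ozrkdswnrsohyub" → "ozvkdswnvsohyub".

ozvkdswnvsohyub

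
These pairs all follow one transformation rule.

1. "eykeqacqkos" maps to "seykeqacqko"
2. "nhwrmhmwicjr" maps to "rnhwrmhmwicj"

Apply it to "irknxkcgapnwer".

The rule is to move the last character to the front.
"irknxkcgapnwer" → "rirknxkcgapnwe".

rirknxkcgapnwe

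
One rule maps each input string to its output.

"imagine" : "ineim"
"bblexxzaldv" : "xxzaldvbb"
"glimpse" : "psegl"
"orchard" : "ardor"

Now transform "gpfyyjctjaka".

What's happening: move the first 2 characters to the end (rotate left by 2), then delete the first 2 characters.
So "gpfyyjctjaka" becomes "yjctjakagp".
(Check on "imagine": → "agineim" → "ineim" ✓)

yjctjakagp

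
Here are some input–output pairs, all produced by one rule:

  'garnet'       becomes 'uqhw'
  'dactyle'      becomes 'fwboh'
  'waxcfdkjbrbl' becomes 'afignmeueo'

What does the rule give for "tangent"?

qjhqw

The pattern: delete the first 2 characters, then shift every letter 3 places forward in the alphabet (wrapping around).
Applying both steps to "tangent": "ngent", then "qjhqw".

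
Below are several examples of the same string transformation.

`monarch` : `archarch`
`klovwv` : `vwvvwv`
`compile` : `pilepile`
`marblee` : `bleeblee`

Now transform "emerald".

raldrald

The transformation: delete the first 3 characters, then write the whole string twice.
Working it through for "emerald": intermediate "rald", final "raldrald".
(Check on "klovwv": → "vwv" → "vwvvwv" ✓)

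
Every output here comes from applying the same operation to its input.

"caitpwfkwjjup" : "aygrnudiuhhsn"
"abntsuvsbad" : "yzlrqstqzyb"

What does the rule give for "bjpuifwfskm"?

Looking at the pairs, the operation is to shift every letter 2 places backward in the alphabet (wrapping around).
"bjpuifwfskm" → "zhnsgdudqik".

zhnsgdudqik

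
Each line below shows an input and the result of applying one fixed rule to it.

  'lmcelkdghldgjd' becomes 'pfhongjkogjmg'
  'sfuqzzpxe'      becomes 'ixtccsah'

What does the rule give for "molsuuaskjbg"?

In each case the input is transformed by: delete the first character, then shift every letter 3 places forward in the alphabet (wrapping around).
For "molsuuaskjbg", step one produces "olsuuaskjbg"; step two turns that into "rovxxdvnmej".
(Check on "sfuqzzpxe": → "fuqzzpxe" → "ixtccsah" ✓)

rovxxdvnmej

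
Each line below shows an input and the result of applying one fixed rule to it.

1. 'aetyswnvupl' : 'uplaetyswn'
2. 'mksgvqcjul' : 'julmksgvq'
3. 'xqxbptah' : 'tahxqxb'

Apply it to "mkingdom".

dommkin

The pattern: move the last 3 characters to the front (rotate right by 3), then delete the last character.
Applying both steps to "mkingdom": "dommking", then "dommkin".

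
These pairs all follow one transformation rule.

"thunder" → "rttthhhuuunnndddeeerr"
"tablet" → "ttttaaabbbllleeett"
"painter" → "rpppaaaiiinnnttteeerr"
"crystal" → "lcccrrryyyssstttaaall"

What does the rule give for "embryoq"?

Each output is the input with this applied: repeat every character 3 times, then move the last character to the front.
Working it through for "embryoq": intermediate "eeemmmbbbrrryyyoooqqq", final "qeeemmmbbbrrryyyoooqq".

qeeemmmbbbrrryyyoooqq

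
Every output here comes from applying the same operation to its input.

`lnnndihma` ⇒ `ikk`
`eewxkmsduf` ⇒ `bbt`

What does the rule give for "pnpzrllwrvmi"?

mkm

Each output is the input with this applied: shift every letter 3 places backward in the alphabet (wrapping around), then keep only the first 3 characters.
On "pnpzrllwrvmi": the first step gives "mkmwoiitosjf", and the second then gives "mkm".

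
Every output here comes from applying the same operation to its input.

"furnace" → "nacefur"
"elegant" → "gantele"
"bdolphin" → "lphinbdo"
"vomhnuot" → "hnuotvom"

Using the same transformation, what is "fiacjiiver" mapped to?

cjiiverfia

In each case the input is transformed by: move the first 3 characters to the end (rotate left by 3).
So "fiacjiiver" becomes "cjiiverfia".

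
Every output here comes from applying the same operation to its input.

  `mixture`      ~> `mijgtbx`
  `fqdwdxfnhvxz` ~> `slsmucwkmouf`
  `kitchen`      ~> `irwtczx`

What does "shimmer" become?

Rule — shift every letter 11 places backward in the alphabet (wrapping around), then move the first 2 characters to the end (rotate left by 2).
Working it through for "shimmer": intermediate "hwxbbtg", final "xbbtghw".
(Check on "mixture": → "bxmijgt" → "mijgtbx" ✓)

xbbtghw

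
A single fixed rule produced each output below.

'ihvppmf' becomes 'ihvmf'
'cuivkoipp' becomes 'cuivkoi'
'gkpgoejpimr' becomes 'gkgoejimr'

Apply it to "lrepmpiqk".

lremiqk

The transformation: remove every "p".
So "lrepmpiqk" becomes "lremiqk".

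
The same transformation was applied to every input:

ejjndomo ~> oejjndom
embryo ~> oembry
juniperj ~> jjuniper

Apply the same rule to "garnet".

The transformation: move the last character to the front.
For "garnet" the result is "tgarne".

tgarne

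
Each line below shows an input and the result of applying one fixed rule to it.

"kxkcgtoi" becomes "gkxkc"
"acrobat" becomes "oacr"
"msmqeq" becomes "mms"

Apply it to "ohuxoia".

The transformation: delete the last 3 characters, then move the last character to the front.
"ohuxoia" → "ohux" → "xohu".

xohu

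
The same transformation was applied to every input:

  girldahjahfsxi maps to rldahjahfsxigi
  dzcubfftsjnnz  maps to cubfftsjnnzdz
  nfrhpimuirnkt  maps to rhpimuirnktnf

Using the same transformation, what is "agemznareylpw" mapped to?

emznareylpwag

The pattern: move the first 2 characters to the end (rotate left by 2).
Doing the same to "agemznareylpw": "emznareylpwag".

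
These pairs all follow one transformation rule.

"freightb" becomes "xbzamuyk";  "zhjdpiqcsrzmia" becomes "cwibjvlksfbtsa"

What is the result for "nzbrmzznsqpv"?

ukfssgljiogs

What's happening: move the first 2 characters to the end (rotate left by 2), then shift every letter 7 places backward in the alphabet (wrapping around).
Working it through for "nzbrmzznsqpv": intermediate "brmzznsqpvnz", final "ukfssgljiogs".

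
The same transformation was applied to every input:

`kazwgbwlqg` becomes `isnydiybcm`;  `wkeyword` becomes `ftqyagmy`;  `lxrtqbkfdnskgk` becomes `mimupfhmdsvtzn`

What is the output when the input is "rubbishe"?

The rule is to shift every letter 2 places forward in the alphabet (wrapping around), then reverse the string.
"rubbishe" → "gjukddwt".

gjukddwt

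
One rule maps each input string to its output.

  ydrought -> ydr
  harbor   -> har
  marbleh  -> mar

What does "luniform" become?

lun

The transformation: keep only the first 3 characters.
So "luniform" becomes "lun".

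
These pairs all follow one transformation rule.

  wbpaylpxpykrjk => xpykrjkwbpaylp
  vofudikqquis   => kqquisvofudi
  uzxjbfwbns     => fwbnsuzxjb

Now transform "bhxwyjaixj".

jaixjbhxwy

In each case the input is transformed by: swap the front and back halves of the string.
Applying that to "bhxwyjaixj" gives "jaixjbhxwy".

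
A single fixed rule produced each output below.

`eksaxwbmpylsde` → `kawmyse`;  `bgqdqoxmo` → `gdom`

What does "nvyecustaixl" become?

The pattern: keep every other character starting from the second (positions 2nd, 4th, 6th, ...).
"nvyecustaixl" → "veutil".

veutil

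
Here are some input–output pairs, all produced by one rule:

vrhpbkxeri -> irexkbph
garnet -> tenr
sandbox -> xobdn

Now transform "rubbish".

The pattern: delete the first 2 characters, then reverse the string.
Applying that to "rubbish" gives "hsibb".

hsibb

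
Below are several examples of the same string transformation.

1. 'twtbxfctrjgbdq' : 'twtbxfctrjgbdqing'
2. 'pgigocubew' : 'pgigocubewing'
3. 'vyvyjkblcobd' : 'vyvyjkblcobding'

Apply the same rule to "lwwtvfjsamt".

lwwtvfjsamting

Each output is the input with this applied: append "ing".
So "lwwtvfjsamt" becomes "lwwtvfjsamting".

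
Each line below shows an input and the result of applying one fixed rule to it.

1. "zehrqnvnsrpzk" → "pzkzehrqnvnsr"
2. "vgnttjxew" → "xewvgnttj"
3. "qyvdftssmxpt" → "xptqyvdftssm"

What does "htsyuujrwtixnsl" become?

In each case the input is transformed by: move the last 3 characters to the front (rotate right by 3).
"htsyuujrwtixnsl" → "nslhtsyuujrwtix".

nslhtsyuujrwtix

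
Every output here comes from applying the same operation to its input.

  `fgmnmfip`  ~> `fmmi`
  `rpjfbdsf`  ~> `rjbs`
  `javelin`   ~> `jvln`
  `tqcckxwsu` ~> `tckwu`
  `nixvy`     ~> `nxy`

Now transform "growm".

gom

Rule — keep every other character starting from the first (positions 1st, 3rd, 5th, ...).
Applying that to "growm" gives "gom".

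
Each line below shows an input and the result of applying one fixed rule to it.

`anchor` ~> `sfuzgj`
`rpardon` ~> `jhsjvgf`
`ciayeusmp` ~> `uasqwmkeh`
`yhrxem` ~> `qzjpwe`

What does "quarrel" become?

The rule is to shift every letter 8 places backward in the alphabet (wrapping around).
On "quarrel" that produces "imsjjwd".

imsjjwd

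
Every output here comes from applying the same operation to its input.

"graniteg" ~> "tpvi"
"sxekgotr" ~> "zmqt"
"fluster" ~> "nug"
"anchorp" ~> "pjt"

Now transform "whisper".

Each output is the input with this applied: keep every other character starting from the second (positions 2nd, 4th, 6th, ...), then shift every letter 2 places forward in the alphabet (wrapping around).
Applying both steps to "whisper": "hse", then "jug".

jug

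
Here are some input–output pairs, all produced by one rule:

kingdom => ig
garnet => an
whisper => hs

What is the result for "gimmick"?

Looking at the pairs, the operation is to keep every other character starting from the second (positions 2nd, 4th, 6th, ...), then delete the last character.
On "gimmick" that produces "im".

im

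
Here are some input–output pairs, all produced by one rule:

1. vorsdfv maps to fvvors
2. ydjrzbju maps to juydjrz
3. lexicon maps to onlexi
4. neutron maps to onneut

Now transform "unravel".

elunra

Each output is the input with this applied: move the last 3 characters to the front (rotate right by 3), then delete the first character.
"unravel" → "velunra" → "elunra".
(Check on "neutron": → "ronneut" → "onneut" ✓)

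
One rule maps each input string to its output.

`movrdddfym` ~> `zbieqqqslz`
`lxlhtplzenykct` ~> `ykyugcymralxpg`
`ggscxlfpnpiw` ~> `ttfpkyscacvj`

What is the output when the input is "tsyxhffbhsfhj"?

What's happening: shift every letter 13 places forward in the alphabet (wrapping around) — i.e. ROT13.
Doing the same to "tsyxhffbhsfhj": "gflkussoufsuw".

gflkussoufsuw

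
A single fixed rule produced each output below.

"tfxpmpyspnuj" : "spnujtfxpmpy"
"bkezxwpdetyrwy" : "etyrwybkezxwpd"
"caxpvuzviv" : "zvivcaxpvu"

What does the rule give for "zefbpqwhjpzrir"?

The pattern: move the first character to the end, then swap the front and back halves of the string.
Applying both steps to "zefbpqwhjpzrir": "efbpqwhjpzrirz", then "jpzrirzefbpqwh".

jpzrirzefbpqwh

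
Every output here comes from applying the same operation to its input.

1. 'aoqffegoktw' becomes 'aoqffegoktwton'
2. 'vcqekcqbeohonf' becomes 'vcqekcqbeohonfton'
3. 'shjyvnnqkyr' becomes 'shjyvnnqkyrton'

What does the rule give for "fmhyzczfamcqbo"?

The rule is to append "ton".
"fmhyzczfamcqbo" → "fmhyzczfamcqboton".

fmhyzczfamcqboton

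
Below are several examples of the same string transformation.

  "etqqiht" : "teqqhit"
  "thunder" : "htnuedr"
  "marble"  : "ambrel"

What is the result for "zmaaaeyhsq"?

mzaaeahyqs

The pattern: swap each adjacent pair of characters (1↔2, 3↔4, ...).
Doing the same to "zmaaaeyhsq": "mzaaeahyqs".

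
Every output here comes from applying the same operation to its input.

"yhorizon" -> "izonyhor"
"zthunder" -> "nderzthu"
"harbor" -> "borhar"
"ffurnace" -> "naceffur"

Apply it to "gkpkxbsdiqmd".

sdiqmdgkpkxb

The rule is to swap the front and back halves of the string.
On "gkpkxbsdiqmd" that produces "sdiqmdgkpkxb".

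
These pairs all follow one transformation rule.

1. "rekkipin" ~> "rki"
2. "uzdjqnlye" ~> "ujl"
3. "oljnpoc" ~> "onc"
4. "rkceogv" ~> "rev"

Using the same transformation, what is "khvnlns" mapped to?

Rule — keep one character in every 3, starting at position 1 (positions 1st, 4th, 7th, ...).
For "khvnlns" the result is "kns".

kns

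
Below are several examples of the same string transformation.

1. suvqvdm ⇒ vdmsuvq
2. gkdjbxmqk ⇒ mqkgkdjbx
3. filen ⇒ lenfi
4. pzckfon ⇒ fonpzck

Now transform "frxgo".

What's happening: move the last 3 characters to the front (rotate right by 3).
Applying that to "frxgo" gives "xgofr".

xgofr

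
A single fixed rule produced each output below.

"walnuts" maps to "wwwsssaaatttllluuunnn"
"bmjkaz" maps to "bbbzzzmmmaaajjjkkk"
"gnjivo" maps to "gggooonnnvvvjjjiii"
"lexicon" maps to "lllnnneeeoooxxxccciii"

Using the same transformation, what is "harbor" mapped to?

In each case the input is transformed by: take characters alternately from the front and the back (1st, last, 2nd, 2nd-last, ...), then repeat every character 3 times.
For "harbor", step one produces "hraorb"; step two turns that into "hhhrrraaaooorrrbbb".

hhhrrraaaooorrrbbb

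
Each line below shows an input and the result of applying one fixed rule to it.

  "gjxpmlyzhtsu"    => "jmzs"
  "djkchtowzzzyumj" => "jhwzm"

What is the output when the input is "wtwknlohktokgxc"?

tnhox

The pattern: keep one character in every 3, starting at position 2 (positions 2nd, 5th, 8th, ...).
On "wtwknlohktokgxc" that produces "tnhox".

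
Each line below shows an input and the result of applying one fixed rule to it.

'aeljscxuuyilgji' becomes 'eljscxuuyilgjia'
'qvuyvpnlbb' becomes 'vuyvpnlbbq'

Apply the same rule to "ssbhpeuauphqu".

Each output is the input with this applied: move the first character to the end.
"ssbhpeuauphqu" → "sbhpeuauphqus".

sbhpeuauphqus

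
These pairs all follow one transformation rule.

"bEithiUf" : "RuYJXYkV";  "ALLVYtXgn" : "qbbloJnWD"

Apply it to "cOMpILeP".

Each output is the input with this applied: shift every letter 10 places backward in the alphabet (wrapping around), then flip the case of every letter.
Doing the same to "cOMpILeP": "SecFybUf".

SecFybUf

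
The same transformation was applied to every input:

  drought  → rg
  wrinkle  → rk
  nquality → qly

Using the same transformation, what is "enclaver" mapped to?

What's happening: keep one character in every 3, starting at position 2 (positions 2nd, 5th, 8th, ...).
Doing the same to "enclaver": "nar".

nar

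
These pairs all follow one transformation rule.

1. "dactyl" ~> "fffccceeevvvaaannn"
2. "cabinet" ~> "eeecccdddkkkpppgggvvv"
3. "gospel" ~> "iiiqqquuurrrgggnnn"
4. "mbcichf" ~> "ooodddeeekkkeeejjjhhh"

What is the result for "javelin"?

Looking at the pairs, the operation is to repeat every character 3 times, then shift every letter 2 places forward in the alphabet (wrapping around).
Working it through for "javelin": intermediate "jjjaaavvveeellliiinnn", final "lllcccxxxgggnnnkkkppp".

lllcccxxxgggnnnkkkppp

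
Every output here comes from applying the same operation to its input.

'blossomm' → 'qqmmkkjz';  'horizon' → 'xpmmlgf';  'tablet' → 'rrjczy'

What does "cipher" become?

pngfca

What's happening: sort the characters into reverse alphabetical order, then shift every letter 2 places backward in the alphabet (wrapping around).
On "cipher": the first step gives "rpihec", and the second then gives "pngfca".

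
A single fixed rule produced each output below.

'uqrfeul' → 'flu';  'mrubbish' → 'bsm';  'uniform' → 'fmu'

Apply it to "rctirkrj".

irr

What's happening: keep one character in every 3, starting at position 1 (positions 1st, 4th, 7th, ...), then move the first character to the end.
"rctirkrj" → "irr".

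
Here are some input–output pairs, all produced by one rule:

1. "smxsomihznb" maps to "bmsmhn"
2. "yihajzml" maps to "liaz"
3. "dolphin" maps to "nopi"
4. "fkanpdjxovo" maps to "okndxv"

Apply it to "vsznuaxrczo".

osnarz

The transformation: move the last character to the front, then keep every other character starting from the first (positions 1st, 3rd, 5th, ...).
On "vsznuaxrczo": the first step gives "ovsznuaxrcz", and the second then gives "osnarz".
(Check on "smxsomihznb": → "bsmxsomihzn" → "bmsmhn" ✓)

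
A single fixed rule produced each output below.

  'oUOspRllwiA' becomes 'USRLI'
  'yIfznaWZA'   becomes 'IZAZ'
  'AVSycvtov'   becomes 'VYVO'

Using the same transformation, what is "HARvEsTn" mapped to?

Each output is the input with this applied: keep every other character starting from the second (positions 2nd, 4th, 6th, ...), then convert every letter to uppercase.
On "HARvEsTn": the first step gives "Avsn", and the second then gives "AVSN".

AVSN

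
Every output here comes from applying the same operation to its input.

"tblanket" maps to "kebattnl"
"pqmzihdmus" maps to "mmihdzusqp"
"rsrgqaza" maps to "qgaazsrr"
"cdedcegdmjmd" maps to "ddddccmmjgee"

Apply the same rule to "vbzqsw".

sqbzwv

The rule is to sort the characters into reverse alphabetical order, then swap the front and back halves of the string.
"vbzqsw" → "zwvsqb" → "sqbzwv".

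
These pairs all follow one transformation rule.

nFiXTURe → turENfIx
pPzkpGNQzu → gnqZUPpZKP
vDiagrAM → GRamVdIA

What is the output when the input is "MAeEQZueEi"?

What's happening: flip the case of every letter, then swap the front and back halves of the string.
Working it through for "MAeEQZueEi": intermediate "maEeqzUEeI", final "zUEeImaEeq".

zUEeImaEeq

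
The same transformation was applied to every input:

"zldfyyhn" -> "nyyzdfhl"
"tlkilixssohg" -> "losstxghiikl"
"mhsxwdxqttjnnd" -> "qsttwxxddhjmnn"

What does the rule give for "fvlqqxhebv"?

qqvvxbefhl

The rule is to sort the characters into alphabetical order, then swap the front and back halves of the string.
Starting from "fvlqqxhebv": after the first operation, "befhlqqvvx"; after the second, "qqvvxbefhl".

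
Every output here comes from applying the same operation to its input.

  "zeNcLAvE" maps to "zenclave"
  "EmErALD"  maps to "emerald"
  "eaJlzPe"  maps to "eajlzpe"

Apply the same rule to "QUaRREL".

The rule is to convert every letter to lowercase.
So "QUaRREL" becomes "quarrel".

quarrel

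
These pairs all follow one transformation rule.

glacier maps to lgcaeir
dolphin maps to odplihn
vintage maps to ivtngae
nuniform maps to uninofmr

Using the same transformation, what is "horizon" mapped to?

ohirozn

The pattern: swap each adjacent pair of characters (1↔2, 3↔4, ...).
Applying that to "horizon" gives "ohirozn".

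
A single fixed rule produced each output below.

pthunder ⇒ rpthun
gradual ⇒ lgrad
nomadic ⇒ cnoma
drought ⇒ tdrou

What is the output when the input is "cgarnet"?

tcgar

The transformation: move the last 3 characters to the front (rotate right by 3), then delete the first 2 characters.
On "cgarnet": the first step gives "netcgar", and the second then gives "tcgar".
(Check on "pthunder": → "derpthun" → "rpthun" ✓)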